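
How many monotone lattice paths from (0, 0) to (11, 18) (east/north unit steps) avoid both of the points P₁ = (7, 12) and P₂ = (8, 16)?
Number of paths = 19180500

Inclusion–exclusion. Total paths: C(29, 11) = 34597290. Through P₁: C(19, 7)·C(10, 4) = 10581480. Through P₂: C(24, 8)·C(5, 3) = 7354710. Since P₁ is strictly southwest of P₂, a monotone path through both must visit P₁ then P₂; paths through both = C(19, 7)·C(5, 1)·C(5, 3) = 2519400. Avoid both = 34597290 − 10581480 − 7354710 + 2519400 = 19180500.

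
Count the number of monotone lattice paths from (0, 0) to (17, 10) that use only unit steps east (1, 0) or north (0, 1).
Number of paths = 8436285

A monotone lattice path from (0, 0) to (17, 10) consists of 17 east steps and 10 north steps in some order, so it is determined by which 17 of the 27 steps are east. The count is C(27, 17) = 8436285.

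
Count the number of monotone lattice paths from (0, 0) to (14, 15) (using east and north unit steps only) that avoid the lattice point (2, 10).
Number of paths = 77150352

Total paths from (0, 0) to (14, 15): C(29, 14) = 77558760. Paths through (2, 10): (paths (0, 0) → (2, 10)) × (paths (2, 10) → (14, 15)) = C(12, 2) · C(17, 12) = 66 · 6188 = 408408. Avoidance count = 77558760 − 408408 = 77150352.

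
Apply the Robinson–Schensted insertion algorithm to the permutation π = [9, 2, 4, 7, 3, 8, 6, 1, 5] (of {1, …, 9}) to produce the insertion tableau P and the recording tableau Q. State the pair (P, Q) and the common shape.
P = [1, 3, 5, 8] / [2, 6] / [4, 7] / [9];  Q = [1, 3, 4, 6] / [2, 7] / [5, 9] / [8];  common shape = (4, 2, 2, 1)

Row-insert the values π_1, π_2, … into P one at a time, bumping the leftmost entry strictly greater than the inserted value down to the next row. The recording tableau Q records, in position (i, j), the step at which that cell was added to P.
  Insert 9 (step 1): P = [9];  Q = [1]
  Insert 2 (step 2): P = [2] / [9];  Q = [1] / [2]
  Insert 4 (step 3): P = [2, 4] / [9];  Q = [1, 3] / [2]
  Insert 7 (step 4): P = [2, 4, 7] / [9];  Q = [1, 3, 4] / [2]
  Insert 3 (step 5): P = [2, 3, 7] / [4] / [9];  Q = [1, 3, 4] / [2] / [5]
  Insert 8 (step 6): P = [2, 3, 7, 8] / [4] / [9];  Q = [1, 3, 4, 6] / [2] / [5]
  Insert 6 (step 7): P = [2, 3, 6, 8] / [4, 7] / [9];  Q = [1, 3, 4, 6] / [2, 7] / [5]
  Insert 1 (step 8): P = [1, 3, 6, 8] / [2, 7] / [4] / [9];  Q = [1, 3, 4, 6] / [2, 7] / [5] / [8]
  Insert 5 (step 9): P = [1, 3, 5, 8] / [2, 6] / [4, 7] / [9];  Q = [1, 3, 4, 6] / [2, 7] / [5, 9] / [8]
Final shape: (4, 2, 2, 1).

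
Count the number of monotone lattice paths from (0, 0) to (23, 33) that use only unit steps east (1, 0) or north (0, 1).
Number of paths = 3167295784216200

A monotone lattice path from (0, 0) to (23, 33) consists of 23 east steps and 33 north steps in some order, so it is determined by which 23 of the 56 steps are east. The count is C(56, 23) = 3167295784216200.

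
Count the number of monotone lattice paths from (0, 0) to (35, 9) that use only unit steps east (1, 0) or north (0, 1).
Number of paths = 708930508

A monotone lattice path from (0, 0) to (35, 9) consists of 35 east steps and 9 north steps in some order, so it is determined by which 35 of the 44 steps are east. The count is C(44, 35) = 708930508.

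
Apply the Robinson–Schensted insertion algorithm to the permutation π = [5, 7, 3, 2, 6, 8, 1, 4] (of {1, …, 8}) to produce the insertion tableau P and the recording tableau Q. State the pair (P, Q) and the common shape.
P = [1, 4, 8] / [2, 6] / [3, 7] / [5];  Q = [1, 2, 6] / [3, 5] / [4, 8] / [7];  common shape = (3, 2, 2, 1)

Row-insert the values π_1, π_2, … into P one at a time, bumping the leftmost entry strictly greater than the inserted value down to the next row. The recording tableau Q records, in position (i, j), the step at which that cell was added to P.
  Insert 5 (step 1): P = [5];  Q = [1]
  Insert 7 (step 2): P = [5, 7];  Q = [1, 2]
  Insert 3 (step 3): P = [3, 7] / [5];  Q = [1, 2] / [3]
  Insert 2 (step 4): P = [2, 7] / [3] / [5];  Q = [1, 2] / [3] / [4]
  Insert 6 (step 5): P = [2, 6] / [3, 7] / [5];  Q = [1, 2] / [3, 5] / [4]
  Insert 8 (step 6): P = [2, 6, 8] / [3, 7] / [5];  Q = [1, 2, 6] / [3, 5] / [4]
  Insert 1 (step 7): P = [1, 6, 8] / [2, 7] / [3] / [5];  Q = [1, 2, 6] / [3, 5] / [4] / [7]
  Insert 4 (step 8): P = [1, 4, 8] / [2, 6] / [3, 7] / [5];  Q = [1, 2, 6] / [3, 5] / [4, 8] / [7]
Final shape: (3, 2, 2, 1).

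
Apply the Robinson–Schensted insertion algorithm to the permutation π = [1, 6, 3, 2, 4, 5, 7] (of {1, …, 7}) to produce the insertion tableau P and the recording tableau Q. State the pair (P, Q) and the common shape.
P = [1, 2, 4, 5, 7] / [3] / [6];  Q = [1, 2, 5, 6, 7] / [3] / [4];  common shape = (5, 1, 1)

Row-insert the values π_1, π_2, … into P one at a time, bumping the leftmost entry strictly greater than the inserted value down to the next row. The recording tableau Q records, in position (i, j), the step at which that cell was added to P.
  Insert 1 (step 1): P = [1];  Q = [1]
  Insert 6 (step 2): P = [1, 6];  Q = [1, 2]
  Insert 3 (step 3): P = [1, 3] / [6];  Q = [1, 2] / [3]
  Insert 2 (step 4): P = [1, 2] / [3] / [6];  Q = [1, 2] / [3] / [4]
  Insert 4 (step 5): P = [1, 2, 4] / [3] / [6];  Q = [1, 2, 5] / [3] / [4]
  Insert 5 (step 6): P = [1, 2, 4, 5] / [3] / [6];  Q = [1, 2, 5, 6] / [3] / [4]
  Insert 7 (step 7): P = [1, 2, 4, 5, 7] / [3] / [6];  Q = [1, 2, 5, 6, 7] / [3] / [4]
Final shape: (5, 1, 1).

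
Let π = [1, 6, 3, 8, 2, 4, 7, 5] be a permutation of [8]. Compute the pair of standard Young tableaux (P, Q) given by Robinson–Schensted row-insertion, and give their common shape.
P = [1, 2, 4, 5] / [3, 7] / [6, 8];  Q = [1, 2, 4, 7] / [3, 6] / [5, 8];  common shape = (4, 2, 2)

Row-insert the values π_1, π_2, … into P one at a time, bumping the leftmost entry strictly greater than the inserted value down to the next row. The recording tableau Q records, in position (i, j), the step at which that cell was added to P.
  Insert 1 (step 1): P = [1];  Q = [1]
  Insert 6 (step 2): P = [1, 6];  Q = [1, 2]
  Insert 3 (step 3): P = [1, 3] / [6];  Q = [1, 2] / [3]
  Insert 8 (step 4): P = [1, 3, 8] / [6];  Q = [1, 2, 4] / [3]
  Insert 2 (step 5): P = [1, 2, 8] / [3] / [6];  Q = [1, 2, 4] / [3] / [5]
  Insert 4 (step 6): P = [1, 2, 4] / [3, 8] / [6];  Q = [1, 2, 4] / [3, 6] / [5]
  Insert 7 (step 7): P = [1, 2, 4, 7] / [3, 8] / [6];  Q = [1, 2, 4, 7] / [3, 6] / [5]
  Insert 5 (step 8): P = [1, 2, 4, 5] / [3, 7] / [6, 8];  Q = [1, 2, 4, 7] / [3, 6] / [5, 8]
Final shape: (4, 2, 2).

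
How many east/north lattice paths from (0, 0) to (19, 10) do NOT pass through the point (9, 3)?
Number of paths = 15751450

Total paths from (0, 0) to (19, 10): C(29, 19) = 20030010. Paths through (9, 3): (paths (0, 0) → (9, 3)) × (paths (9, 3) → (19, 10)) = C(12, 9) · C(17, 10) = 220 · 19448 = 4278560. Avoidance count = 20030010 − 4278560 = 15751450.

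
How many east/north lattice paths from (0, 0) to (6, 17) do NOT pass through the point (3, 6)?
Number of paths = 70371

Total paths from (0, 0) to (6, 17): C(23, 6) = 100947. Paths through (3, 6): (paths (0, 0) → (3, 6)) × (paths (3, 6) → (6, 17)) = C(9, 3) · C(14, 3) = 84 · 364 = 30576. Avoidance count = 100947 − 30576 = 70371.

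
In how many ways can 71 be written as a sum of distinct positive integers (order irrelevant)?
q(71) = 32992

A partition into distinct parts is a strictly decreasing sequence summing to n. The recurrence d(n, m) = d(n, m−1) + d(n−m, m−1) (use part m at most once) with q(n) = d(n, n) gives q(71) = 32992. (Euler's theorem: # distinct-part partitions = # odd-part partitions.)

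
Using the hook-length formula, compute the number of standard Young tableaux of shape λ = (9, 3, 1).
# SYT of shape (9, 3, 1) = 1365

Hook-length formula: f^λ = n! / Π hook(c), product over all cells c of the Young diagram. For λ = (9, 3, 1), n = 13 boxes. Hook lengths by row (left-to-right, top-to-bottom): [11, 9, 8, 6, 5, 4, 3, 2, 1]; [4, 2, 1]; [1]. Product of hooks = 4561920. So f^λ = 13! / 4561920 = 6227020800 / 4561920 = 1365.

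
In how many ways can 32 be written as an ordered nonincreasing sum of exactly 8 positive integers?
p(32, 8 parts) = 919

Partitions of n into exactly k parts are in bijection with partitions of n − k into at most k parts (subtract 1 from each part). So p(32, exactly 8) = p(24, parts ≤ 8). Computing via the recurrence p(m, j) = p(m, j−1) + p(m−j, j) gives 919.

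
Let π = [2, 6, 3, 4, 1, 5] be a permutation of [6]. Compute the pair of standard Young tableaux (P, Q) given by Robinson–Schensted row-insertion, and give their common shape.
P = [1, 3, 4, 5] / [2] / [6];  Q = [1, 2, 4, 6] / [3] / [5];  common shape = (4, 1, 1)

Row-insert the values π_1, π_2, … into P one at a time, bumping the leftmost entry strictly greater than the inserted value down to the next row. The recording tableau Q records, in position (i, j), the step at which that cell was added to P.
  Insert 2 (step 1): P = [2];  Q = [1]
  Insert 6 (step 2): P = [2, 6];  Q = [1, 2]
  Insert 3 (step 3): P = [2, 3] / [6];  Q = [1, 2] / [3]
  Insert 4 (step 4): P = [2, 3, 4] / [6];  Q = [1, 2, 4] / [3]
  Insert 1 (step 5): P = [1, 3, 4] / [2] / [6];  Q = [1, 2, 4] / [3] / [5]
  Insert 5 (step 6): P = [1, 3, 4, 5] / [2] / [6];  Q = [1, 2, 4, 6] / [3] / [5]
Final shape: (4, 1, 1).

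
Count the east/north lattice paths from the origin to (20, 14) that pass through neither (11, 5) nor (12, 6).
Number of paths = 1053117120

Inclusion–exclusion. Total paths: C(34, 20) = 1391975640. Through P₁: C(16, 11)·C(18, 9) = 212372160. Through P₂: C(18, 12)·C(16, 8) = 238918680. Since P₁ is strictly southwest of P₂, a monotone path through both must visit P₁ then P₂; paths through both = C(16, 11)·C(2, 1)·C(16, 8) = 112432320. Avoid both = 1391975640 − 212372160 − 238918680 + 112432320 = 1053117120.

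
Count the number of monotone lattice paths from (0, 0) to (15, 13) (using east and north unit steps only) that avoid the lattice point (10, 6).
Number of paths = 31099824

Total paths from (0, 0) to (15, 13): C(28, 15) = 37442160. Paths through (10, 6): (paths (0, 0) → (10, 6)) × (paths (10, 6) → (15, 13)) = C(16, 10) · C(12, 5) = 8008 · 792 = 6342336. Avoidance count = 37442160 − 6342336 = 31099824.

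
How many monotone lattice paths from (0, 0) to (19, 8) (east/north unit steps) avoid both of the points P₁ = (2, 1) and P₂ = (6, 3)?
Number of paths = 847611

Inclusion–exclusion. Total paths: C(27, 19) = 2220075. Through P₁: C(3, 2)·C(24, 17) = 1038312. Through P₂: C(9, 6)·C(18, 13) = 719712. Since P₁ is strictly southwest of P₂, a monotone path through both must visit P₁ then P₂; paths through both = C(3, 2)·C(6, 4)·C(18, 13) = 385560. Avoid both = 2220075 − 1038312 − 719712 + 385560 = 847611.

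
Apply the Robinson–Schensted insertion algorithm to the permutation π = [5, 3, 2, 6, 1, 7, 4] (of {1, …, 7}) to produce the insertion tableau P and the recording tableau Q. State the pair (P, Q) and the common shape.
P = [1, 4, 7] / [2, 6] / [3] / [5];  Q = [1, 4, 6] / [2, 7] / [3] / [5];  common shape = (3, 2, 1, 1)

Row-insert the values π_1, π_2, … into P one at a time, bumping the leftmost entry strictly greater than the inserted value down to the next row. The recording tableau Q records, in position (i, j), the step at which that cell was added to P.
  Insert 5 (step 1): P = [5];  Q = [1]
  Insert 3 (step 2): P = [3] / [5];  Q = [1] / [2]
  Insert 2 (step 3): P = [2] / [3] / [5];  Q = [1] / [2] / [3]
  Insert 6 (step 4): P = [2, 6] / [3] / [5];  Q = [1, 4] / [2] / [3]
  Insert 1 (step 5): P = [1, 6] / [2] / [3] / [5];  Q = [1, 4] / [2] / [3] / [5]
  Insert 7 (step 6): P = [1, 6, 7] / [2] / [3] / [5];  Q = [1, 4, 6] / [2] / [3] / [5]
  Insert 4 (step 7): P = [1, 4, 7] / [2, 6] / [3] / [5];  Q = [1, 4, 6] / [2, 7] / [3] / [5]
Final shape: (3, 2, 1, 1).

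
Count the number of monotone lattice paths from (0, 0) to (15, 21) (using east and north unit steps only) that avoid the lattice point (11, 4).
Number of paths = 5559733035

Total paths from (0, 0) to (15, 21): C(36, 15) = 5567902560. Paths through (11, 4): (paths (0, 0) → (11, 4)) × (paths (11, 4) → (15, 21)) = C(15, 11) · C(21, 4) = 1365 · 5985 = 8169525. Avoidance count = 5567902560 − 8169525 = 5559733035.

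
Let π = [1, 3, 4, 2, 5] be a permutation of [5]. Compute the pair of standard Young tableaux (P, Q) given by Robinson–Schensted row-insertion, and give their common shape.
P = [1, 2, 4, 5] / [3];  Q = [1, 2, 3, 5] / [4];  common shape = (4, 1)

Row-insert the values π_1, π_2, … into P one at a time, bumping the leftmost entry strictly greater than the inserted value down to the next row. The recording tableau Q records, in position (i, j), the step at which that cell was added to P.
  Insert 1 (step 1): P = [1];  Q = [1]
  Insert 3 (step 2): P = [1, 3];  Q = [1, 2]
  Insert 4 (step 3): P = [1, 3, 4];  Q = [1, 2, 3]
  Insert 2 (step 4): P = [1, 2, 4] / [3];  Q = [1, 2, 3] / [4]
  Insert 5 (step 5): P = [1, 2, 4, 5] / [3];  Q = [1, 2, 3, 5] / [4]
Final shape: (4, 1).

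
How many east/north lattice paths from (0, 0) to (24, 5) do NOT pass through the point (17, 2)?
Number of paths = 98235

Total paths from (0, 0) to (24, 5): C(29, 24) = 118755. Paths through (17, 2): (paths (0, 0) → (17, 2)) × (paths (17, 2) → (24, 5)) = C(19, 17) · C(10, 7) = 171 · 120 = 20520. Avoidance count = 118755 − 20520 = 98235.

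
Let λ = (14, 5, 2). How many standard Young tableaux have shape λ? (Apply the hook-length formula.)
# SYT of shape (14, 5, 2) = 949620

Hook-length formula: f^λ = n! / Π hook(c), product over all cells c of the Young diagram. For λ = (14, 5, 2), n = 21 boxes. Hook lengths by row (left-to-right, top-to-bottom): [16, 15, 13, 12, 11, 9, 8, 7, 6, 5, 4, 3, 2, 1]; [6, 5, 3, 2, 1]; [2, 1]. Product of hooks = 53801459712000. So f^λ = 21! / 53801459712000 = 51090942171709440000 / 53801459712000 = 949620.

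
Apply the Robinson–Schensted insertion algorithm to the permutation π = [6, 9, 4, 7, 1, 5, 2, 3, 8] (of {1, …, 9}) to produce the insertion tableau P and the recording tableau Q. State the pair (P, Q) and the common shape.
P = [1, 2, 3, 8] / [4, 5] / [6, 7] / [9];  Q = [1, 2, 8, 9] / [3, 4] / [5, 6] / [7];  common shape = (4, 2, 2, 1)

Row-insert the values π_1, π_2, … into P one at a time, bumping the leftmost entry strictly greater than the inserted value down to the next row. The recording tableau Q records, in position (i, j), the step at which that cell was added to P.
  Insert 6 (step 1): P = [6];  Q = [1]
  Insert 9 (step 2): P = [6, 9];  Q = [1, 2]
  Insert 4 (step 3): P = [4, 9] / [6];  Q = [1, 2] / [3]
  Insert 7 (step 4): P = [4, 7] / [6, 9];  Q = [1, 2] / [3, 4]
  Insert 1 (step 5): P = [1, 7] / [4, 9] / [6];  Q = [1, 2] / [3, 4] / [5]
  Insert 5 (step 6): P = [1, 5] / [4, 7] / [6, 9];  Q = [1, 2] / [3, 4] / [5, 6]
  Insert 2 (step 7): P = [1, 2] / [4, 5] / [6, 7] / [9];  Q = [1, 2] / [3, 4] / [5, 6] / [7]
  Insert 3 (step 8): P = [1, 2, 3] / [4, 5] / [6, 7] / [9];  Q = [1, 2, 8] / [3, 4] / [5, 6] / [7]
  Insert 8 (step 9): P = [1, 2, 3, 8] / [4, 5] / [6, 7] / [9];  Q = [1, 2, 8, 9] / [3, 4] / [5, 6] / [7]
Final shape: (4, 2, 2, 1).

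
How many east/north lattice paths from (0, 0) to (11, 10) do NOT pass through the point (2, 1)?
Number of paths = 206856

Total paths from (0, 0) to (11, 10): C(21, 11) = 352716. Paths through (2, 1): (paths (0, 0) → (2, 1)) × (paths (2, 1) → (11, 10)) = C(3, 2) · C(18, 9) = 3 · 48620 = 145860. Avoidance count = 352716 − 145860 = 206856.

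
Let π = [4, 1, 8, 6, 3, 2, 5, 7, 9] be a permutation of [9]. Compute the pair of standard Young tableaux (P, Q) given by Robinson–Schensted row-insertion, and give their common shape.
P = [1, 2, 5, 7, 9] / [3, 6] / [4] / [8];  Q = [1, 3, 7, 8, 9] / [2, 4] / [5] / [6];  common shape = (5, 2, 1, 1)

Row-insert the values π_1, π_2, … into P one at a time, bumping the leftmost entry strictly greater than the inserted value down to the next row. The recording tableau Q records, in position (i, j), the step at which that cell was added to P.
  Insert 4 (step 1): P = [4];  Q = [1]
  Insert 1 (step 2): P = [1] / [4];  Q = [1] / [2]
  Insert 8 (step 3): P = [1, 8] / [4];  Q = [1, 3] / [2]
  Insert 6 (step 4): P = [1, 6] / [4, 8];  Q = [1, 3] / [2, 4]
  Insert 3 (step 5): P = [1, 3] / [4, 6] / [8];  Q = [1, 3] / [2, 4] / [5]
  Insert 2 (step 6): P = [1, 2] / [3, 6] / [4] / [8];  Q = [1, 3] / [2, 4] / [5] / [6]
  Insert 5 (step 7): P = [1, 2, 5] / [3, 6] / [4] / [8];  Q = [1, 3, 7] / [2, 4] / [5] / [6]
  Insert 7 (step 8): P = [1, 2, 5, 7] / [3, 6] / [4] / [8];  Q = [1, 3, 7, 8] / [2, 4] / [5] / [6]
  Insert 9 (step 9): P = [1, 2, 5, 7, 9] / [3, 6] / [4] / [8];  Q = [1, 3, 7, 8, 9] / [2, 4] / [5] / [6]
Final shape: (5, 2, 1, 1).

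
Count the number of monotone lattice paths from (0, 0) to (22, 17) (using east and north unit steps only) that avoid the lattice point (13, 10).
Number of paths = 37933002770

Total paths from (0, 0) to (22, 17): C(39, 22) = 51021117810. Paths through (13, 10): (paths (0, 0) → (13, 10)) × (paths (13, 10) → (22, 17)) = C(23, 13) · C(16, 9) = 1144066 · 11440 = 13088115040. Avoidance count = 51021117810 − 13088115040 = 37933002770.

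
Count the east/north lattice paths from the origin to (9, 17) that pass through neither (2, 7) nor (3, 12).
Number of paths = 2314004

Inclusion–exclusion. Total paths: C(26, 9) = 3124550. Through P₁: C(9, 2)·C(17, 7) = 700128. Through P₂: C(15, 3)·C(11, 6) = 210210. Since P₁ is strictly southwest of P₂, a monotone path through both must visit P₁ then P₂; paths through both = C(9, 2)·C(6, 1)·C(11, 6) = 99792. Avoid both = 3124550 − 700128 − 210210 + 99792 = 2314004.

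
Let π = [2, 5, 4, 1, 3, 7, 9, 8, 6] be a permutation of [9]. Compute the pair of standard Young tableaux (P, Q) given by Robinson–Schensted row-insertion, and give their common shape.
P = [1, 3, 6, 8] / [2, 4, 7] / [5, 9];  Q = [1, 2, 6, 7] / [3, 5, 8] / [4, 9];  common shape = (4, 3, 2)

Row-insert the values π_1, π_2, … into P one at a time, bumping the leftmost entry strictly greater than the inserted value down to the next row. The recording tableau Q records, in position (i, j), the step at which that cell was added to P.
  Insert 2 (step 1): P = [2];  Q = [1]
  Insert 5 (step 2): P = [2, 5];  Q = [1, 2]
  Insert 4 (step 3): P = [2, 4] / [5];  Q = [1, 2] / [3]
  Insert 1 (step 4): P = [1, 4] / [2] / [5];  Q = [1, 2] / [3] / [4]
  Insert 3 (step 5): P = [1, 3] / [2, 4] / [5];  Q = [1, 2] / [3, 5] / [4]
  Insert 7 (step 6): P = [1, 3, 7] / [2, 4] / [5];  Q = [1, 2, 6] / [3, 5] / [4]
  Insert 9 (step 7): P = [1, 3, 7, 9] / [2, 4] / [5];  Q = [1, 2, 6, 7] / [3, 5] / [4]
  Insert 8 (step 8): P = [1, 3, 7, 8] / [2, 4, 9] / [5];  Q = [1, 2, 6, 7] / [3, 5, 8] / [4]
  Insert 6 (step 9): P = [1, 3, 6, 8] / [2, 4, 7] / [5, 9];  Q = [1, 2, 6, 7] / [3, 5, 8] / [4, 9]
Final shape: (4, 3, 2).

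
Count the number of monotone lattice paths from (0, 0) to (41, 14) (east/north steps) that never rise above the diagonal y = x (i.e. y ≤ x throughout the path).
Number of paths = 2902365981900

By the reflection principle (André's argument), the number of monotone paths to (41, 14) with n ≤ m that never go above y = x is C(55, 41) − C(55, 42) = 4353548972850 − 1451182990950 = 2902365981900.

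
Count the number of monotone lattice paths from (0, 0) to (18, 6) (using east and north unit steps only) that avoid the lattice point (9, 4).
Number of paths = 95271

Total paths from (0, 0) to (18, 6): C(24, 18) = 134596. Paths through (9, 4): (paths (0, 0) → (9, 4)) × (paths (9, 4) → (18, 6)) = C(13, 9) · C(11, 9) = 715 · 55 = 39325. Avoidance count = 134596 − 39325 = 95271.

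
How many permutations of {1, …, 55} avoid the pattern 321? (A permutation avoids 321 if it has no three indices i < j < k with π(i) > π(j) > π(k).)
C_55 = 1759414616608818870992479875972

These 321-avoiding permutations are counted by the Catalan number C_n = (1/(n + 1)) · C(2n, n). For n = 55: C_55 = (1/56) · C(110, 55) = 98527218530093856775578873054432/56 = 1759414616608818870992479875972.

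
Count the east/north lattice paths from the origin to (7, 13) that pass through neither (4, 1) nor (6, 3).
Number of paths = 74651

Inclusion–exclusion. Total paths: C(20, 7) = 77520. Through P₁: C(5, 4)·C(15, 3) = 2275. Through P₂: C(9, 6)·C(11, 1) = 924. Since P₁ is strictly southwest of P₂, a monotone path through both must visit P₁ then P₂; paths through both = C(5, 4)·C(4, 2)·C(11, 1) = 330. Avoid both = 77520 − 2275 − 924 + 330 = 74651.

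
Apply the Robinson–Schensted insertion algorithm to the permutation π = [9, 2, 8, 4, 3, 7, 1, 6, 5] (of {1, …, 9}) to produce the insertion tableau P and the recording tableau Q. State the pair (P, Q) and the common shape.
P = [1, 3, 5] / [2, 6] / [4, 7] / [8] / [9];  Q = [1, 3, 6] / [2, 8] / [4, 9] / [5] / [7];  common shape = (3, 2, 2, 1, 1)

Row-insert the values π_1, π_2, … into P one at a time, bumping the leftmost entry strictly greater than the inserted value down to the next row. The recording tableau Q records, in position (i, j), the step at which that cell was added to P.
  Insert 9 (step 1): P = [9];  Q = [1]
  Insert 2 (step 2): P = [2] / [9];  Q = [1] / [2]
  Insert 8 (step 3): P = [2, 8] / [9];  Q = [1, 3] / [2]
  Insert 4 (step 4): P = [2, 4] / [8] / [9];  Q = [1, 3] / [2] / [4]
  Insert 3 (step 5): P = [2, 3] / [4] / [8] / [9];  Q = [1, 3] / [2] / [4] / [5]
  Insert 7 (step 6): P = [2, 3, 7] / [4] / [8] / [9];  Q = [1, 3, 6] / [2] / [4] / [5]
  Insert 1 (step 7): P = [1, 3, 7] / [2] / [4] / [8] / [9];  Q = [1, 3, 6] / [2] / [4] / [5] / [7]
  Insert 6 (step 8): P = [1, 3, 6] / [2, 7] / [4] / [8] / [9];  Q = [1, 3, 6] / [2, 8] / [4] / [5] / [7]
  Insert 5 (step 9): P = [1, 3, 5] / [2, 6] / [4, 7] / [8] / [9];  Q = [1, 3, 6] / [2, 8] / [4, 9] / [5] / [7]
Final shape: (3, 2, 2, 1, 1).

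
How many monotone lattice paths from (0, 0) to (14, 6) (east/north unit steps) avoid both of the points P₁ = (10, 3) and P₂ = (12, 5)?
Number of paths = 15334

Inclusion–exclusion. Total paths: C(20, 14) = 38760. Through P₁: C(13, 10)·C(7, 4) = 10010. Through P₂: C(17, 12)·C(3, 2) = 18564. Since P₁ is strictly southwest of P₂, a monotone path through both must visit P₁ then P₂; paths through both = C(13, 10)·C(4, 2)·C(3, 2) = 5148. Avoid both = 38760 − 10010 − 18564 + 5148 = 15334.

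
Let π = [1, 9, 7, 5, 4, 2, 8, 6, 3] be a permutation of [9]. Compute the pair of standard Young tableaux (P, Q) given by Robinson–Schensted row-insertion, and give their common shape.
P = [1, 2, 3] / [4, 6] / [5, 8] / [7] / [9];  Q = [1, 2, 7] / [3, 8] / [4, 9] / [5] / [6];  common shape = (3, 2, 2, 1, 1)

Row-insert the values π_1, π_2, … into P one at a time, bumping the leftmost entry strictly greater than the inserted value down to the next row. The recording tableau Q records, in position (i, j), the step at which that cell was added to P.
  Insert 1 (step 1): P = [1];  Q = [1]
  Insert 9 (step 2): P = [1, 9];  Q = [1, 2]
  Insert 7 (step 3): P = [1, 7] / [9];  Q = [1, 2] / [3]
  Insert 5 (step 4): P = [1, 5] / [7] / [9];  Q = [1, 2] / [3] / [4]
  Insert 4 (step 5): P = [1, 4] / [5] / [7] / [9];  Q = [1, 2] / [3] / [4] / [5]
  Insert 2 (step 6): P = [1, 2] / [4] / [5] / [7] / [9];  Q = [1, 2] / [3] / [4] / [5] / [6]
  Insert 8 (step 7): P = [1, 2, 8] / [4] / [5] / [7] / [9];  Q = [1, 2, 7] / [3] / [4] / [5] / [6]
  Insert 6 (step 8): P = [1, 2, 6] / [4, 8] / [5] / [7] / [9];  Q = [1, 2, 7] / [3, 8] / [4] / [5] / [6]
  Insert 3 (step 9): P = [1, 2, 3] / [4, 6] / [5, 8] / [7] / [9];  Q = [1, 2, 7] / [3, 8] / [4, 9] / [5] / [6]
Final shape: (3, 2, 2, 1, 1).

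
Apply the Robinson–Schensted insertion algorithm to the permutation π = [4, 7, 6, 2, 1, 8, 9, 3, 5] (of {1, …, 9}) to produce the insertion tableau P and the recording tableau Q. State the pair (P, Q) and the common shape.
P = [1, 3, 5, 9] / [2, 6, 8] / [4] / [7];  Q = [1, 2, 6, 7] / [3, 8, 9] / [4] / [5];  common shape = (4, 3, 1, 1)

Row-insert the values π_1, π_2, … into P one at a time, bumping the leftmost entry strictly greater than the inserted value down to the next row. The recording tableau Q records, in position (i, j), the step at which that cell was added to P.
  Insert 4 (step 1): P = [4];  Q = [1]
  Insert 7 (step 2): P = [4, 7];  Q = [1, 2]
  Insert 6 (step 3): P = [4, 6] / [7];  Q = [1, 2] / [3]
  Insert 2 (step 4): P = [2, 6] / [4] / [7];  Q = [1, 2] / [3] / [4]
  Insert 1 (step 5): P = [1, 6] / [2] / [4] / [7];  Q = [1, 2] / [3] / [4] / [5]
  Insert 8 (step 6): P = [1, 6, 8] / [2] / [4] / [7];  Q = [1, 2, 6] / [3] / [4] / [5]
  Insert 9 (step 7): P = [1, 6, 8, 9] / [2] / [4] / [7];  Q = [1, 2, 6, 7] / [3] / [4] / [5]
  Insert 3 (step 8): P = [1, 3, 8, 9] / [2, 6] / [4] / [7];  Q = [1, 2, 6, 7] / [3, 8] / [4] / [5]
  Insert 5 (step 9): P = [1, 3, 5, 9] / [2, 6, 8] / [4] / [7];  Q = [1, 2, 6, 7] / [3, 8, 9] / [4] / [5]
Final shape: (4, 3, 1, 1).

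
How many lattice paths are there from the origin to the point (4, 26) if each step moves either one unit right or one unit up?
Number of paths = 27405

A monotone lattice path from (0, 0) to (4, 26) consists of 4 east steps and 26 north steps in some order, so it is determined by which 4 of the 30 steps are east. The count is C(30, 4) = 27405.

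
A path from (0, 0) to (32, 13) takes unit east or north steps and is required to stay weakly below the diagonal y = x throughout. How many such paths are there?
Number of paths = 44246187300

By the reflection principle (André's argument), the number of monotone paths to (32, 13) with n ≤ m that never go above y = x is C(45, 32) − C(45, 33) = 73006209045 − 28760021745 = 44246187300.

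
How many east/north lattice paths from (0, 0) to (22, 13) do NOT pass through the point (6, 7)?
Number of paths = 1348301892

Total paths from (0, 0) to (22, 13): C(35, 22) = 1476337800. Paths through (6, 7): (paths (0, 0) → (6, 7)) × (paths (6, 7) → (22, 13)) = C(13, 6) · C(22, 16) = 1716 · 74613 = 128035908. Avoidance count = 1476337800 − 128035908 = 1348301892.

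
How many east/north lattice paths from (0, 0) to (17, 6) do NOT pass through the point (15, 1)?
Number of paths = 100611

Total paths from (0, 0) to (17, 6): C(23, 17) = 100947. Paths through (15, 1): (paths (0, 0) → (15, 1)) × (paths (15, 1) → (17, 6)) = C(16, 15) · C(7, 2) = 16 · 21 = 336. Avoidance count = 100947 − 336 = 100611.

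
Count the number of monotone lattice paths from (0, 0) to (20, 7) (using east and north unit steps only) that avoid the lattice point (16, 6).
Number of paths = 514965

Total paths from (0, 0) to (20, 7): C(27, 20) = 888030. Paths through (16, 6): (paths (0, 0) → (16, 6)) × (paths (16, 6) → (20, 7)) = C(22, 16) · C(5, 4) = 74613 · 5 = 373065. Avoidance count = 888030 − 373065 = 514965.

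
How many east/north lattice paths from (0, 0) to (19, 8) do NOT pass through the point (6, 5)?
Number of paths = 1961355

Total paths from (0, 0) to (19, 8): C(27, 19) = 2220075. Paths through (6, 5): (paths (0, 0) → (6, 5)) × (paths (6, 5) → (19, 8)) = C(11, 6) · C(16, 13) = 462 · 560 = 258720. Avoidance count = 2220075 − 258720 = 1961355.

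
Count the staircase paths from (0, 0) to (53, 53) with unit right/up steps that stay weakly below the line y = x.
C_53 = 116157871455782434250553845880

These NE paths below the diagonal are counted by the Catalan number C_n = (1/(n + 1)) · C(2n, n). For n = 53: C_53 = (1/54) · C(106, 53) = 6272525058612251449529907677520/54 = 116157871455782434250553845880.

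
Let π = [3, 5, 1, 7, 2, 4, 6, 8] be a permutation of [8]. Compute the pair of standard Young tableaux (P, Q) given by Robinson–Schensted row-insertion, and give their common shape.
P = [1, 2, 4, 6, 8] / [3, 5, 7];  Q = [1, 2, 4, 7, 8] / [3, 5, 6];  common shape = (5, 3)

Row-insert the values π_1, π_2, … into P one at a time, bumping the leftmost entry strictly greater than the inserted value down to the next row. The recording tableau Q records, in position (i, j), the step at which that cell was added to P.
  Insert 3 (step 1): P = [3];  Q = [1]
  Insert 5 (step 2): P = [3, 5];  Q = [1, 2]
  Insert 1 (step 3): P = [1, 5] / [3];  Q = [1, 2] / [3]
  Insert 7 (step 4): P = [1, 5, 7] / [3];  Q = [1, 2, 4] / [3]
  Insert 2 (step 5): P = [1, 2, 7] / [3, 5];  Q = [1, 2, 4] / [3, 5]
  Insert 4 (step 6): P = [1, 2, 4] / [3, 5, 7];  Q = [1, 2, 4] / [3, 5, 6]
  Insert 6 (step 7): P = [1, 2, 4, 6] / [3, 5, 7];  Q = [1, 2, 4, 7] / [3, 5, 6]
  Insert 8 (step 8): P = [1, 2, 4, 6, 8] / [3, 5, 7];  Q = [1, 2, 4, 7, 8] / [3, 5, 6]
Final shape: (5, 3).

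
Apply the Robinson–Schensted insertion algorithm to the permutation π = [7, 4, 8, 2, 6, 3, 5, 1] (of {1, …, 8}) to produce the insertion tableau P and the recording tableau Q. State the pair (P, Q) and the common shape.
P = [1, 3, 5] / [2, 6] / [4, 8] / [7];  Q = [1, 3, 7] / [2, 5] / [4, 6] / [8];  common shape = (3, 2, 2, 1)

Row-insert the values π_1, π_2, … into P one at a time, bumping the leftmost entry strictly greater than the inserted value down to the next row. The recording tableau Q records, in position (i, j), the step at which that cell was added to P.
  Insert 7 (step 1): P = [7];  Q = [1]
  Insert 4 (step 2): P = [4] / [7];  Q = [1] / [2]
  Insert 8 (step 3): P = [4, 8] / [7];  Q = [1, 3] / [2]
  Insert 2 (step 4): P = [2, 8] / [4] / [7];  Q = [1, 3] / [2] / [4]
  Insert 6 (step 5): P = [2, 6] / [4, 8] / [7];  Q = [1, 3] / [2, 5] / [4]
  Insert 3 (step 6): P = [2, 3] / [4, 6] / [7, 8];  Q = [1, 3] / [2, 5] / [4, 6]
  Insert 5 (step 7): P = [2, 3, 5] / [4, 6] / [7, 8];  Q = [1, 3, 7] / [2, 5] / [4, 6]
  Insert 1 (step 8): P = [1, 3, 5] / [2, 6] / [4, 8] / [7];  Q = [1, 3, 7] / [2, 5] / [4, 6] / [8]
Final shape: (3, 2, 2, 1).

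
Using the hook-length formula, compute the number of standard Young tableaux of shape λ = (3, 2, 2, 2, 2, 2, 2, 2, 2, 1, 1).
# SYT of shape (3, 2, 2, 2, 2, 2, 2, 2, 2, 1, 1) = 732564

Hook-length formula: f^λ = n! / Π hook(c), product over all cells c of the Young diagram. For λ = (3, 2, 2, 2, 2, 2, 2, 2, 2, 1, 1), n = 21 boxes. Hook lengths by row (left-to-right, top-to-bottom): [13, 10, 1]; [11, 8]; [10, 7]; [9, 6]; [8, 5]; [7, 4]; [6, 3]; [5, 2]; [4, 1]; [2]; [1]. Product of hooks = 69742632960000. So f^λ = 21! / 69742632960000 = 51090942171709440000 / 69742632960000 = 732564.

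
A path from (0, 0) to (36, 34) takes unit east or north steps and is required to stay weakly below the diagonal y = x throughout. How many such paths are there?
Number of paths = 8843512890953152230

By the reflection principle (André's argument), the number of monotone paths to (36, 34) with n ≤ m that never go above y = x is C(70, 36) − C(70, 37) = 109069992321755544170 − 100226479430802391940 = 8843512890953152230.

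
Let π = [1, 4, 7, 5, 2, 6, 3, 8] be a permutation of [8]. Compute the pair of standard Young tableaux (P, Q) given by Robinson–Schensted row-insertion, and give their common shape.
P = [1, 2, 3, 6, 8] / [4, 5] / [7];  Q = [1, 2, 3, 6, 8] / [4, 7] / [5];  common shape = (5, 2, 1)

Row-insert the values π_1, π_2, … into P one at a time, bumping the leftmost entry strictly greater than the inserted value down to the next row. The recording tableau Q records, in position (i, j), the step at which that cell was added to P.
  Insert 1 (step 1): P = [1];  Q = [1]
  Insert 4 (step 2): P = [1, 4];  Q = [1, 2]
  Insert 7 (step 3): P = [1, 4, 7];  Q = [1, 2, 3]
  Insert 5 (step 4): P = [1, 4, 5] / [7];  Q = [1, 2, 3] / [4]
  Insert 2 (step 5): P = [1, 2, 5] / [4] / [7];  Q = [1, 2, 3] / [4] / [5]
  Insert 6 (step 6): P = [1, 2, 5, 6] / [4] / [7];  Q = [1, 2, 3, 6] / [4] / [5]
  Insert 3 (step 7): P = [1, 2, 3, 6] / [4, 5] / [7];  Q = [1, 2, 3, 6] / [4, 7] / [5]
  Insert 8 (step 8): P = [1, 2, 3, 6, 8] / [4, 5] / [7];  Q = [1, 2, 3, 6, 8] / [4, 7] / [5]
Final shape: (5, 2, 1).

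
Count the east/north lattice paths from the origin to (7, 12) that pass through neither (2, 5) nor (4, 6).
Number of paths = 21408

Inclusion–exclusion. Total paths: C(19, 7) = 50388. Through P₁: C(7, 2)·C(12, 5) = 16632. Through P₂: C(10, 4)·C(9, 3) = 17640. Since P₁ is strictly southwest of P₂, a monotone path through both must visit P₁ then P₂; paths through both = C(7, 2)·C(3, 2)·C(9, 3) = 5292. Avoid both = 50388 − 16632 − 17640 + 5292 = 21408.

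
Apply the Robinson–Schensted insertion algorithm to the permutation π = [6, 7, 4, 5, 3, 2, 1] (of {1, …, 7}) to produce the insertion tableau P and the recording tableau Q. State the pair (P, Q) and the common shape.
P = [1, 5] / [2, 7] / [3] / [4] / [6];  Q = [1, 2] / [3, 4] / [5] / [6] / [7];  common shape = (2, 2, 1, 1, 1)

Row-insert the values π_1, π_2, … into P one at a time, bumping the leftmost entry strictly greater than the inserted value down to the next row. The recording tableau Q records, in position (i, j), the step at which that cell was added to P.
  Insert 6 (step 1): P = [6];  Q = [1]
  Insert 7 (step 2): P = [6, 7];  Q = [1, 2]
  Insert 4 (step 3): P = [4, 7] / [6];  Q = [1, 2] / [3]
  Insert 5 (step 4): P = [4, 5] / [6, 7];  Q = [1, 2] / [3, 4]
  Insert 3 (step 5): P = [3, 5] / [4, 7] / [6];  Q = [1, 2] / [3, 4] / [5]
  Insert 2 (step 6): P = [2, 5] / [3, 7] / [4] / [6];  Q = [1, 2] / [3, 4] / [5] / [6]
  Insert 1 (step 7): P = [1, 5] / [2, 7] / [3] / [4] / [6];  Q = [1, 2] / [3, 4] / [5] / [6] / [7]
Final shape: (2, 2, 1, 1, 1).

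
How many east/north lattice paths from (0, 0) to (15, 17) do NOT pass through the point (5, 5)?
Number of paths = 402767928

Total paths from (0, 0) to (15, 17): C(32, 15) = 565722720. Paths through (5, 5): (paths (0, 0) → (5, 5)) × (paths (5, 5) → (15, 17)) = C(10, 5) · C(22, 10) = 252 · 646646 = 162954792. Avoidance count = 565722720 − 162954792 = 402767928.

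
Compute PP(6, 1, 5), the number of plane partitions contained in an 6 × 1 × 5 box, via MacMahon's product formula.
PP(6, 1, 5) = 462

Evaluate the triple product over i = 1..6, j = 1..1, k = 1..5. The factors are (2/1) · (3/2) · (4/3) · (5/4) · (6/5) · (3/2) · (4/3) · (5/4) · … (30 factors total). The numerators and denominators telescope so the product is an integer; carrying out the multiplication exactly gives PP(6, 1, 5) = 462.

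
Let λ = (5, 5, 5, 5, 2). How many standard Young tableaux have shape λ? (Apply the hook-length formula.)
# SYT of shape (5, 5, 5, 5, 2) = 106696590

Hook-length formula: f^λ = n! / Π hook(c), product over all cells c of the Young diagram. For λ = (5, 5, 5, 5, 2), n = 22 boxes. Hook lengths by row (left-to-right, top-to-bottom): [9, 8, 6, 5, 4]; [8, 7, 5, 4, 3]; [7, 6, 4, 3, 2]; [6, 5, 3, 2, 1]; [2, 1]. Product of hooks = 10534551552000. So f^λ = 22! / 10534551552000 = 1124000727777607680000 / 10534551552000 = 106696590.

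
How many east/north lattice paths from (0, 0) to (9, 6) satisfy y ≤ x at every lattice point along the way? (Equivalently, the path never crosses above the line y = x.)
Number of paths = 2002

By the reflection principle (André's argument), the number of monotone paths to (9, 6) with n ≤ m that never go above y = x is C(15, 9) − C(15, 10) = 5005 − 3003 = 2002.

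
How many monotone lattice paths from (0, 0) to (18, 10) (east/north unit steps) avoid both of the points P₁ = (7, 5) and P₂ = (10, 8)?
Number of paths = 8407344

Inclusion–exclusion. Total paths: C(28, 18) = 13123110. Through P₁: C(12, 7)·C(16, 11) = 3459456. Through P₂: C(18, 10)·C(10, 8) = 1969110. Since P₁ is strictly southwest of P₂, a monotone path through both must visit P₁ then P₂; paths through both = C(12, 7)·C(6, 3)·C(10, 8) = 712800. Avoid both = 13123110 − 3459456 − 1969110 + 712800 = 8407344.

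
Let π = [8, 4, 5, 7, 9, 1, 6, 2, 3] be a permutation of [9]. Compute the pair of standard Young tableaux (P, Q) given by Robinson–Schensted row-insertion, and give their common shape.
P = [1, 2, 3, 9] / [4, 5, 6] / [7] / [8];  Q = [1, 3, 4, 5] / [2, 7, 9] / [6] / [8];  common shape = (4, 3, 1, 1)

Row-insert the values π_1, π_2, … into P one at a time, bumping the leftmost entry strictly greater than the inserted value down to the next row. The recording tableau Q records, in position (i, j), the step at which that cell was added to P.
  Insert 8 (step 1): P = [8];  Q = [1]
  Insert 4 (step 2): P = [4] / [8];  Q = [1] / [2]
  Insert 5 (step 3): P = [4, 5] / [8];  Q = [1, 3] / [2]
  Insert 7 (step 4): P = [4, 5, 7] / [8];  Q = [1, 3, 4] / [2]
  Insert 9 (step 5): P = [4, 5, 7, 9] / [8];  Q = [1, 3, 4, 5] / [2]
  Insert 1 (step 6): P = [1, 5, 7, 9] / [4] / [8];  Q = [1, 3, 4, 5] / [2] / [6]
  Insert 6 (step 7): P = [1, 5, 6, 9] / [4, 7] / [8];  Q = [1, 3, 4, 5] / [2, 7] / [6]
  Insert 2 (step 8): P = [1, 2, 6, 9] / [4, 5] / [7] / [8];  Q = [1, 3, 4, 5] / [2, 7] / [6] / [8]
  Insert 3 (step 9): P = [1, 2, 3, 9] / [4, 5, 6] / [7] / [8];  Q = [1, 3, 4, 5] / [2, 7, 9] / [6] / [8]
Final shape: (4, 3, 1, 1).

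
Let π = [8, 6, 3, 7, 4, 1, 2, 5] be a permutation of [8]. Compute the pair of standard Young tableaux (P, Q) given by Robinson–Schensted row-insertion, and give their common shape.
P = [1, 2, 5] / [3, 4] / [6, 7] / [8];  Q = [1, 4, 8] / [2, 5] / [3, 7] / [6];  common shape = (3, 2, 2, 1)

Row-insert the values π_1, π_2, … into P one at a time, bumping the leftmost entry strictly greater than the inserted value down to the next row. The recording tableau Q records, in position (i, j), the step at which that cell was added to P.
  Insert 8 (step 1): P = [8];  Q = [1]
  Insert 6 (step 2): P = [6] / [8];  Q = [1] / [2]
  Insert 3 (step 3): P = [3] / [6] / [8];  Q = [1] / [2] / [3]
  Insert 7 (step 4): P = [3, 7] / [6] / [8];  Q = [1, 4] / [2] / [3]
  Insert 4 (step 5): P = [3, 4] / [6, 7] / [8];  Q = [1, 4] / [2, 5] / [3]
  Insert 1 (step 6): P = [1, 4] / [3, 7] / [6] / [8];  Q = [1, 4] / [2, 5] / [3] / [6]
  Insert 2 (step 7): P = [1, 2] / [3, 4] / [6, 7] / [8];  Q = [1, 4] / [2, 5] / [3, 7] / [6]
  Insert 5 (step 8): P = [1, 2, 5] / [3, 4] / [6, 7] / [8];  Q = [1, 4, 8] / [2, 5] / [3, 7] / [6]
Final shape: (3, 2, 2, 1).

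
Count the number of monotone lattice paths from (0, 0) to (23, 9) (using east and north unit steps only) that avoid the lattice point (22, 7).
Number of paths = 23366460

Total paths from (0, 0) to (23, 9): C(32, 23) = 28048800. Paths through (22, 7): (paths (0, 0) → (22, 7)) × (paths (22, 7) → (23, 9)) = C(29, 22) · C(3, 1) = 1560780 · 3 = 4682340. Avoidance count = 28048800 − 4682340 = 23366460.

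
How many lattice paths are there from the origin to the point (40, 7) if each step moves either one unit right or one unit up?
Number of paths = 62891499

A monotone lattice path from (0, 0) to (40, 7) consists of 40 east steps and 7 north steps in some order, so it is determined by which 40 of the 47 steps are east. The count is C(47, 40) = 62891499.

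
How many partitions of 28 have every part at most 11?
p(28, parts ≤ 11) = 2812

Use the recurrence p(n, m) = p(n, m−1) + p(n−m, m): either the largest part is < m (count p(n, m−1)) or the largest part is exactly m (remove one copy of m, count p(n−m, m)). With p(0, ·) = 1 this gives p(28, parts ≤ 11) = 2812. (By conjugating Young diagrams, this also counts partitions of 28 into at most 11 parts.)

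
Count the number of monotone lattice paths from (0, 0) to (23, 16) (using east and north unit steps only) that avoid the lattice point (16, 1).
Number of paths = 37708361742

Total paths from (0, 0) to (23, 16): C(39, 23) = 37711260990. Paths through (16, 1): (paths (0, 0) → (16, 1)) × (paths (16, 1) → (23, 16)) = C(17, 16) · C(22, 7) = 17 · 170544 = 2899248. Avoidance count = 37711260990 − 2899248 = 37708361742.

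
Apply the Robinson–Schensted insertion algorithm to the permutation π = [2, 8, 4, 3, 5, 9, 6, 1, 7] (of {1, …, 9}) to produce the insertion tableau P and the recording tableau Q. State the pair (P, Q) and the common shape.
P = [1, 3, 5, 6, 7] / [2, 9] / [4] / [8];  Q = [1, 2, 5, 6, 9] / [3, 7] / [4] / [8];  common shape = (5, 2, 1, 1)

Row-insert the values π_1, π_2, … into P one at a time, bumping the leftmost entry strictly greater than the inserted value down to the next row. The recording tableau Q records, in position (i, j), the step at which that cell was added to P.
  Insert 2 (step 1): P = [2];  Q = [1]
  Insert 8 (step 2): P = [2, 8];  Q = [1, 2]
  Insert 4 (step 3): P = [2, 4] / [8];  Q = [1, 2] / [3]
  Insert 3 (step 4): P = [2, 3] / [4] / [8];  Q = [1, 2] / [3] / [4]
  Insert 5 (step 5): P = [2, 3, 5] / [4] / [8];  Q = [1, 2, 5] / [3] / [4]
  Insert 9 (step 6): P = [2, 3, 5, 9] / [4] / [8];  Q = [1, 2, 5, 6] / [3] / [4]
  Insert 6 (step 7): P = [2, 3, 5, 6] / [4, 9] / [8];  Q = [1, 2, 5, 6] / [3, 7] / [4]
  Insert 1 (step 8): P = [1, 3, 5, 6] / [2, 9] / [4] / [8];  Q = [1, 2, 5, 6] / [3, 7] / [4] / [8]
  Insert 7 (step 9): P = [1, 3, 5, 6, 7] / [2, 9] / [4] / [8];  Q = [1, 2, 5, 6, 9] / [3, 7] / [4] / [8]
Final shape: (5, 2, 1, 1).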